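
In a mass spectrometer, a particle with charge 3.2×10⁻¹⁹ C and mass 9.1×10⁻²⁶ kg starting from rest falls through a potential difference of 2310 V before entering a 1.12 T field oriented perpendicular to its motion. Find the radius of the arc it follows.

r ≈ 0.0324 m

Acceleration: |q|V = ½mv² ⇒ v = √(2|q|V/m) = √(2·3.2×10⁻¹⁹·2310/9.1×10⁻²⁶) ≈ 1.275×10⁵ m/s.
In the field: r = mv/(|q|B) = (9.1×10⁻²⁶)(1.275×10⁵)/((3.2×10⁻¹⁹)(1.12)) ≈ 0.0324 m.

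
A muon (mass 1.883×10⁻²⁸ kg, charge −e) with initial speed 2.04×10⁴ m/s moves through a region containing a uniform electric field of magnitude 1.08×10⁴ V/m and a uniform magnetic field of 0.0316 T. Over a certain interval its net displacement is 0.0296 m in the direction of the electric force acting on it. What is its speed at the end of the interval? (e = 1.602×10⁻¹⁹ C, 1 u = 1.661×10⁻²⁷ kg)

v_f ≈ 7.38×10⁵ m/s

B does no work; ΔKE = |q|E d.
½mv_f² = ½mv₀² + |q|Ed = ½(1.883×10⁻²⁸)(2.04×10⁴)² + (1.602×10⁻¹⁹)(1.08×10⁴)(0.0296) ≈ 3.918×10⁻²⁰ J + 5.121×10⁻¹⁷ J ≈ 5.125×10⁻¹⁷ J.
v_f = √(2·5.125×10⁻¹⁷/1.883×10⁻²⁸) ≈ 7.38×10⁵ m/s.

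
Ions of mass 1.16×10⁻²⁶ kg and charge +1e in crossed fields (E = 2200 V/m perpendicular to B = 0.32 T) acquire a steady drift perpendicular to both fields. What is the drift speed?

The E×B drift speed is v_d = E/B.
v_d = 2200/0.32 = 6900 m/s.

v_d ≈ 6900 m/s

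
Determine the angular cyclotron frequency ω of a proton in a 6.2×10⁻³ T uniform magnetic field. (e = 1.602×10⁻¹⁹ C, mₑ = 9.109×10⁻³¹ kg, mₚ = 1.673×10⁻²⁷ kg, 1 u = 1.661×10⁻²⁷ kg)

ω ≈ 5.9×10⁵ rad/s

ω = |q|B/m.
ω = (1.602×10⁻¹⁹)(6.2×10⁻³)/1.673×10⁻²⁷ ≈ 5.9×10⁵ rad/s.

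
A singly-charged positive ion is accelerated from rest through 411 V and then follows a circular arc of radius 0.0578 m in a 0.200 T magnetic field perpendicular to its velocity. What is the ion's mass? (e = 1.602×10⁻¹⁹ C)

m ≈ 2.60×10⁻²⁶ kg

Combine |q|V = ½mv² and r = mv/(|q|B): eliminate v to get m = qB²r²/(2V).
m = (1.602×10⁻¹⁹)(0.200)²(0.0578)²/(2·411) ≈ 2.60×10⁻²⁶ kg.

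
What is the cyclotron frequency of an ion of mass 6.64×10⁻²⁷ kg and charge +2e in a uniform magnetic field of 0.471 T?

f ≈ 3.62×10⁶ Hz

f = |q|B/(2πm).
f = (3.204×10⁻¹⁹)(0.471)/(2π·6.64×10⁻²⁷) ≈ 3.62×10⁶ Hz.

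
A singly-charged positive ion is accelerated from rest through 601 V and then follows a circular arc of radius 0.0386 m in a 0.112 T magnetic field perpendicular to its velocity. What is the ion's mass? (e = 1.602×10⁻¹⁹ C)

m ≈ 2.49×10⁻²⁷ kg

Combine |q|V = ½mv² and r = mv/(|q|B): eliminate v to get m = qB²r²/(2V).
m = (1.602×10⁻¹⁹)(0.112)²(0.0386)²/(2·601) ≈ 2.49×10⁻²⁷ kg.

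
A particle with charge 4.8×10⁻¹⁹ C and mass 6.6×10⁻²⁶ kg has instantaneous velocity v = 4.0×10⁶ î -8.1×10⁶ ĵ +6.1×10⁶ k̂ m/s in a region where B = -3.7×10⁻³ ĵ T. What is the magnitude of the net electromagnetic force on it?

v×B = (2.26×10⁴, 0, -1.48×10⁴) N/C.
F = q v×B = (4.8×10⁻¹⁹ C)·(2.26×10⁴, 0, -1.48×10⁴) = (1.08×10⁻¹⁴, 0, -7.10×10⁻¹⁵) N.
|F| = 1.30×10⁻¹⁴ N.

|F| ≈ 1.30×10⁻¹⁴ N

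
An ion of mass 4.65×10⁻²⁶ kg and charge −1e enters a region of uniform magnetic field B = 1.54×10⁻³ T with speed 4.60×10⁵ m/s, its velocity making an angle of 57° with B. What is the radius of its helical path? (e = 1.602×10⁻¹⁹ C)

r ≈ 72.7 m

v⊥ = v sinθ = 4.60×10⁵·sin57° ≈ 3.858×10⁵ m/s.
r = m v⊥/(|q|B) = (4.65×10⁻²⁶)(3.858×10⁵)/((1.602×10⁻¹⁹)(1.54×10⁻³)) ≈ 72.7 m.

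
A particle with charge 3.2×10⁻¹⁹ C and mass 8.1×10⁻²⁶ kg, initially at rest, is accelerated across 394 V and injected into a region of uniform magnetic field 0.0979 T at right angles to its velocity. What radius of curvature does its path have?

Acceleration: |q|V = ½mv² ⇒ v = √(2|q|V/m) = √(2·3.2×10⁻¹⁹·394/8.1×10⁻²⁶) ≈ 5.580×10⁴ m/s.
In the field: r = mv/(|q|B) = (8.1×10⁻²⁶)(5.580×10⁴)/((3.2×10⁻¹⁹)(0.0979)) ≈ 0.144 m.

r ≈ 0.144 m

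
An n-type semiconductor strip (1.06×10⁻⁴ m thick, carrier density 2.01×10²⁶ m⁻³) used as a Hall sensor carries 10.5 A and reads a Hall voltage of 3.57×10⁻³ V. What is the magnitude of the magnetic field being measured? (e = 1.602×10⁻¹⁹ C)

B ≈ 1.16 T

From V_H = IB/(n e t), B = V_H n e t / I.
B = (3.57×10⁻³)(2.01×10²⁶)(1.602×10⁻¹⁹)(1.06×10⁻⁴)/10.5 ≈ 1.16 T.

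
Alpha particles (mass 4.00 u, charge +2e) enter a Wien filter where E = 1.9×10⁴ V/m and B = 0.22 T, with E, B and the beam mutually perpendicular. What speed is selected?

Straight-line motion ⇒ electric and magnetic forces cancel, so E = vB.
v = E/B = 1.9×10⁴/0.22 = 8.6×10⁴ m/s.

v = 8.6×10⁴ m/s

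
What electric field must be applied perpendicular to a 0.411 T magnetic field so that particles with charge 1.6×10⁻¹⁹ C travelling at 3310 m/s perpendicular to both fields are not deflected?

E = 1360 V/m

For straight-line motion qE = qvB, so E = vB.
E = 3310 × 0.411 = 1360 V/m.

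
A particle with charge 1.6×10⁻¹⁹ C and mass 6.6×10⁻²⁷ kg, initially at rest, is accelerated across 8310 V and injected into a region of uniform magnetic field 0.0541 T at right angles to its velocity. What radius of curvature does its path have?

r ≈ 0.484 m

Acceleration: |q|V = ½mv² ⇒ v = √(2|q|V/m) = √(2·1.6×10⁻¹⁹·8310/6.6×10⁻²⁷) ≈ 6.348×10⁵ m/s.
In the field: r = mv/(|q|B) = (6.6×10⁻²⁷)(6.348×10⁵)/((1.6×10⁻¹⁹)(0.0541)) ≈ 0.484 m.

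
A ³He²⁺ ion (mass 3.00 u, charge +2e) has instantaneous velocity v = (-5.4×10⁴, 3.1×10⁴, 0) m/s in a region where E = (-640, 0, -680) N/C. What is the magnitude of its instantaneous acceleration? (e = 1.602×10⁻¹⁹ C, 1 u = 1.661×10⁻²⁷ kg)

|a| ≈ 6.00×10¹⁰ m/s²

Only an electric field acts, so F = qE = (3.204×10⁻¹⁹ C)·(-640, 0, -680) = (-2.05×10⁻¹⁶, 0, -2.18×10⁻¹⁶) N.
|a| = |F|/m = 2.992×10⁻¹⁶/4.983×10⁻²⁷ ≈ 6.00×10¹⁰ m/s².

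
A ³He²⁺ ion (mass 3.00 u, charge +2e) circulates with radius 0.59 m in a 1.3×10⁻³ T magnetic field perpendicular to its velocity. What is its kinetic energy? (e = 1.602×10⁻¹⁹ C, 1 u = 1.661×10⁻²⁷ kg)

KE ≈ 6.1×10⁻¹⁸ J

v = |q|Br/m, then KE = ½mv² = (qBr)²/(2m).
v = (3.204×10⁻¹⁹)(1.3×10⁻³)(0.59)/4.983×10⁻²⁷ ≈ 4.932×10⁴ m/s.
KE = ½(4.983×10⁻²⁷)(4.932×10⁴)² ≈ 6.1×10⁻¹⁸ J.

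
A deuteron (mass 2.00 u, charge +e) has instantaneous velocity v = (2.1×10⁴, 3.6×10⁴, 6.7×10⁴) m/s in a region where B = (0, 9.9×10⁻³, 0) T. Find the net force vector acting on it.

v×B = (-663, 0, 208) N/C.
F = q v×B = (1.602×10⁻¹⁹ C)·(-663, 0, 208) = (-1.06×10⁻¹⁶, 0, 3.33×10⁻¹⁷) N.

F ≈ (-1.06×10⁻¹⁶, 0, 3.33×10⁻¹⁷) N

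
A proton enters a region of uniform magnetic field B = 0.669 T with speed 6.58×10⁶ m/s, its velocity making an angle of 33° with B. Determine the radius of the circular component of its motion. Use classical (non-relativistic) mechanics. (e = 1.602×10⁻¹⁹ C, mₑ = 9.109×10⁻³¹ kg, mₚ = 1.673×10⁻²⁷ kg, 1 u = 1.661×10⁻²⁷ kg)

r ≈ 0.0559 m

v⊥ = v sinθ = 6.58×10⁶·sin33° ≈ 3.584×10⁶ m/s.
r = m v⊥/(|q|B) = (1.673×10⁻²⁷)(3.584×10⁶)/((1.602×10⁻¹⁹)(0.669)) ≈ 0.0559 m.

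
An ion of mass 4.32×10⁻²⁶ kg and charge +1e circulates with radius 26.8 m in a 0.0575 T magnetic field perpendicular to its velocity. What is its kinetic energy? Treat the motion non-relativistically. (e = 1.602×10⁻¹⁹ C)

v = |q|Br/m, then KE = ½mv² = (qBr)²/(2m).
v = (1.602×10⁻¹⁹)(0.0575)(26.8)/4.32×10⁻²⁶ ≈ 5.715×10⁶ m/s.
KE = ½(4.32×10⁻²⁶)(5.715×10⁶)² ≈ 7.05×10⁻¹³ J = 4.40×10⁶ eV.

KE ≈ 4.40×10⁶ eV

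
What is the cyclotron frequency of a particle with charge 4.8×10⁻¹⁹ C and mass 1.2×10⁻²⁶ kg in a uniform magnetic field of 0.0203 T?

f = |q|B/(2πm).
f = (4.8×10⁻¹⁹)(0.0203)/(2π·1.2×10⁻²⁶) ≈ 1.29×10⁵ Hz.

f ≈ 1.29×10⁵ Hz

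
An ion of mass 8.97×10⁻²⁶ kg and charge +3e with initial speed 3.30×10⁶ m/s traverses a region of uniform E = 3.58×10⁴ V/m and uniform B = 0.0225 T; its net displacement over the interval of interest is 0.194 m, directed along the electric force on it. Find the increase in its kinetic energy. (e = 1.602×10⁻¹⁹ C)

The magnetic force is always ⟂ v and does no work; only the electric force changes KE.
ΔKE = F_E · d = |q|E d = (4.806×10⁻¹⁹)(3.58×10⁴)(0.194) ≈ 3.34×10⁻¹⁵ J.

ΔKE ≈ 3.34×10⁻¹⁵ J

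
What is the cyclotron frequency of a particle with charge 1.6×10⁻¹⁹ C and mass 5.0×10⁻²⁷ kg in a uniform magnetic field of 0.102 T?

f = |q|B/(2πm).
f = (1.6×10⁻¹⁹)(0.102)/(2π·5.0×10⁻²⁷) ≈ 5.19×10⁵ Hz.

f ≈ 5.19×10⁵ Hz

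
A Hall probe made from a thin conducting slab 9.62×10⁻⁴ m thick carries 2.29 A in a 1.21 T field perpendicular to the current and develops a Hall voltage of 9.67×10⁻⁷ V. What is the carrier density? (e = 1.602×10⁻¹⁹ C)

n ≈ 1.86×10²⁸ m⁻³

From V_H = IB/(n e t), n = IB/(V_H e t).
n = (2.29)(1.21)/((9.67×10⁻⁷)(1.602×10⁻¹⁹)(9.62×10⁻⁴)) ≈ 1.86×10²⁸ m⁻³.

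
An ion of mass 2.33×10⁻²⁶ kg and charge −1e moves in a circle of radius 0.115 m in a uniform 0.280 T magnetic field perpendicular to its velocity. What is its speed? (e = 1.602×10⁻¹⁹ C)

From |q|vB = mv²/r, v = |q|Br/m.
v = (1.602×10⁻¹⁹)(0.280)(0.115)/2.33×10⁻²⁶ ≈ 2.21×10⁵ m/s.

v ≈ 2.21×10⁵ m/s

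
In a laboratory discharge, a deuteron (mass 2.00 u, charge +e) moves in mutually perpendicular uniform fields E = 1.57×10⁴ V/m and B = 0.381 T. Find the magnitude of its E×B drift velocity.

The E×B drift speed is v_d = E/B.
v_d = 1.57×10⁴/0.381 = 4.12×10⁴ m/s.

v_d ≈ 4.12×10⁴ m/s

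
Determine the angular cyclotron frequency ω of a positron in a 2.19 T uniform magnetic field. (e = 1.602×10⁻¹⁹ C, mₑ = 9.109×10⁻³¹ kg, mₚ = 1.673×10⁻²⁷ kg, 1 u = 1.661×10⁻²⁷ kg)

ω ≈ 3.85×10¹¹ rad/s

ω = |q|B/m.
ω = (1.602×10⁻¹⁹)(2.19)/9.109×10⁻³¹ ≈ 3.85×10¹¹ rad/s.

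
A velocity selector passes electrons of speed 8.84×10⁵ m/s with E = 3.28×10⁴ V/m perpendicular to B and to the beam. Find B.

B = 0.0371 T

Balance of forces in the selector: qE = qvB ⇒ B = E/v.
B = 3.28×10⁴/8.84×10⁵ = 0.0371 T.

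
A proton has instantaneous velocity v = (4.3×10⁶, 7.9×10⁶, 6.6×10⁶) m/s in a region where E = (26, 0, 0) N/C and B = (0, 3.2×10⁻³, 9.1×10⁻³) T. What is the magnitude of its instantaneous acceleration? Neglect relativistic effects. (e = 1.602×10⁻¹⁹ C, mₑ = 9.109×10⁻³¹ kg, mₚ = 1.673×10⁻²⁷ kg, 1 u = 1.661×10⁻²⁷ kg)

v×B = (5.08×10⁴, -3.91×10⁴, 1.38×10⁴) N/C.
E + v×B = (5.08×10⁴, -3.91×10⁴, 1.38×10⁴) N/C.
F = q(E + v×B) = (1.602×10⁻¹⁹ C)·(5.08×10⁴, -3.91×10⁴, 1.38×10⁴) = (8.14×10⁻¹⁵, -6.27×10⁻¹⁵, 2.20×10⁻¹⁵) N.
|a| = |F|/m = 1.051×10⁻¹⁴/1.673×10⁻²⁷ ≈ 6.28×10¹² m/s².

|a| ≈ 6.28×10¹² m/s²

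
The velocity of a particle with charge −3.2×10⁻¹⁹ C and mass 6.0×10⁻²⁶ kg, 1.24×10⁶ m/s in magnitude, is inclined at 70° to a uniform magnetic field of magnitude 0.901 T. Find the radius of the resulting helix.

r ≈ 0.242 m

v⊥ = v sinθ = 1.24×10⁶·sin70° ≈ 1.165×10⁶ m/s.
r = m v⊥/(|q|B) = (6.0×10⁻²⁶)(1.165×10⁶)/((3.2×10⁻¹⁹)(0.901)) ≈ 0.242 m.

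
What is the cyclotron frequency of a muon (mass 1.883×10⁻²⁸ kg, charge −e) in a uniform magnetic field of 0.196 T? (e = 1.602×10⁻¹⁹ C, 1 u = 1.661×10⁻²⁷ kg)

f ≈ 2.65×10⁷ Hz

f = |q|B/(2πm).
f = (1.602×10⁻¹⁹)(0.196)/(2π·1.883×10⁻²⁸) ≈ 2.65×10⁷ Hz.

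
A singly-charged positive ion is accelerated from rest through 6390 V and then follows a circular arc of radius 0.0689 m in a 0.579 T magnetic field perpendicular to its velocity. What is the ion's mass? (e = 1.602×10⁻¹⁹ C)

m ≈ 1.99×10⁻²⁶ kg

Combine |q|V = ½mv² and r = mv/(|q|B): eliminate v to get m = qB²r²/(2V).
m = (1.602×10⁻¹⁹)(0.579)²(0.0689)²/(2·6390) ≈ 1.99×10⁻²⁶ kg.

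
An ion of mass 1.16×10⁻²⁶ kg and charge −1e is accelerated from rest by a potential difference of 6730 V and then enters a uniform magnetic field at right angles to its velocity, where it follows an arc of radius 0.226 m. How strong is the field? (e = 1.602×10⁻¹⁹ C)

v = √(2|q|V/m) = √(2·1.602×10⁻¹⁹·6730/1.16×10⁻²⁶) ≈ 4.311×10⁵ m/s.
B = mv/(|q|r) = (1.16×10⁻²⁶)(4.311×10⁵)/((1.602×10⁻¹⁹)(0.226)) ≈ 0.138 T.

B ≈ 0.138 T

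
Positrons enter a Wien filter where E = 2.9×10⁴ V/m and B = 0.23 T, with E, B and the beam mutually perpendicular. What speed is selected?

For undeflected motion the electric and magnetic forces balance: qE = qvB.
v = E/B = 2.9×10⁴/0.23 = 1.3×10⁵ m/s.

v = 1.3×10⁵ m/s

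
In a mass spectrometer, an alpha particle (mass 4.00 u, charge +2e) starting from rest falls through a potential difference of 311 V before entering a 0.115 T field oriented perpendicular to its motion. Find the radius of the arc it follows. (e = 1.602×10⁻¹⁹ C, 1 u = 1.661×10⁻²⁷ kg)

Acceleration: |q|V = ½mv² ⇒ v = √(2|q|V/m) = √(2·3.204×10⁻¹⁹·311/6.644×10⁻²⁷) ≈ 1.732×10⁵ m/s.
In the field: r = mv/(|q|B) = (6.644×10⁻²⁷)(1.732×10⁵)/((3.204×10⁻¹⁹)(0.115)) ≈ 0.0312 m.

r ≈ 0.0312 m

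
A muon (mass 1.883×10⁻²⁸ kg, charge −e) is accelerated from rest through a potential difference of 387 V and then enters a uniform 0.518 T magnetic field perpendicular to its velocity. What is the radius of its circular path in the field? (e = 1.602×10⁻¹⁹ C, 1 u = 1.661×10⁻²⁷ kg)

r ≈ 1.84×10⁻³ m

Acceleration: |q|V = ½mv² ⇒ v = √(2|q|V/m) = √(2·1.602×10⁻¹⁹·387/1.883×10⁻²⁸) ≈ 8.115×10⁵ m/s.
In the field: r = mv/(|q|B) = (1.883×10⁻²⁸)(8.115×10⁵)/((1.602×10⁻¹⁹)(0.518)) ≈ 1.84×10⁻³ m.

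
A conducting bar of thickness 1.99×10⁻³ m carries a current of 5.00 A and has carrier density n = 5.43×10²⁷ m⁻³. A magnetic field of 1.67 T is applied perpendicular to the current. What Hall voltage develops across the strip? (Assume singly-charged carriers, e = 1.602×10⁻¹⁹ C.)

V_H = IB/(n e t).
V_H = (5.00)(1.67)/((5.43×10²⁷)(1.602×10⁻¹⁹)(1.99×10⁻³)) ≈ 4.82×10⁻⁶ V.

V_H ≈ 4.82×10⁻⁶ V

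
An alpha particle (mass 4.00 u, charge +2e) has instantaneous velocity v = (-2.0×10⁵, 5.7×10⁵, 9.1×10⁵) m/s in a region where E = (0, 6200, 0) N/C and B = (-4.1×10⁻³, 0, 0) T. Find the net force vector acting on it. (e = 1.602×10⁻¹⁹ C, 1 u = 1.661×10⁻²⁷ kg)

v×B = (0, -3730, 2340) N/C.
E + v×B = (0, 2470, 2340) N/C.
F = q(E + v×B) = (3.204×10⁻¹⁹ C)·(0, 2470, 2340) = (0, 7.91×10⁻¹⁶, 7.49×10⁻¹⁶) N.

F ≈ (0, 7.91×10⁻¹⁶, 7.49×10⁻¹⁶) N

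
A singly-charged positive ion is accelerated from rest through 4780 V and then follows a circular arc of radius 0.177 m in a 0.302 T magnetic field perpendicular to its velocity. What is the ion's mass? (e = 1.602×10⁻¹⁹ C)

Combine |q|V = ½mv² and r = mv/(|q|B): eliminate v to get m = qB²r²/(2V).
m = (1.602×10⁻¹⁹)(0.302)²(0.177)²/(2·4780) ≈ 4.79×10⁻²⁶ kg.

m ≈ 4.79×10⁻²⁶ kg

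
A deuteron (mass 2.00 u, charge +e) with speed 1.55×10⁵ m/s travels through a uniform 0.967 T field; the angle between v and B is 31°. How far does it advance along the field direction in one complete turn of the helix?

p ≈ 0.0179 m

v∥ = v cosθ = 1.55×10⁵·cos31° ≈ 1.329×10⁵ m/s.
T = 2πm/(|q|B) = 2π(3.322×10⁻²⁷)/((1.602×10⁻¹⁹)(0.967)) ≈ 1.347×10⁻⁷ s.
pitch = v∥ T = (1.329×10⁵)(1.347×10⁻⁷) ≈ 0.0179 m.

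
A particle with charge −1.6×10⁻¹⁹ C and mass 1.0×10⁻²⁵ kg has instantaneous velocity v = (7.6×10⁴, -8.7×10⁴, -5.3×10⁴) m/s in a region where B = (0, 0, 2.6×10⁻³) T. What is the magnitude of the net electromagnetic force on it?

|F| ≈ 4.81×10⁻¹⁷ N

v×B = (-226, -198, 0) N/C.
F = q v×B = (−1.6×10⁻¹⁹ C)·(-226, -198, 0) = (3.62×10⁻¹⁷, 3.16×10⁻¹⁷, 0) N.
|F| = 4.81×10⁻¹⁷ N.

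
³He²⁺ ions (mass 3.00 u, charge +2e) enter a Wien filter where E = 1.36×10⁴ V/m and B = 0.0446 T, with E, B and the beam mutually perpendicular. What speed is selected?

For undeflected motion the electric and magnetic forces balance: qE = qvB.
v = E/B = 1.36×10⁴/0.0446 = 3.05×10⁵ m/s.

v = 3.05×10⁵ m/s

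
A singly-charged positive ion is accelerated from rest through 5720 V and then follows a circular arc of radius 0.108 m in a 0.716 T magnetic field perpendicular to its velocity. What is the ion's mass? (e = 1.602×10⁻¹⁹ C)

m ≈ 8.37×10⁻²⁶ kg

Combine |q|V = ½mv² and r = mv/(|q|B): eliminate v to get m = qB²r²/(2V).
m = (1.602×10⁻¹⁹)(0.716)²(0.108)²/(2·5720) ≈ 8.37×10⁻²⁶ kg.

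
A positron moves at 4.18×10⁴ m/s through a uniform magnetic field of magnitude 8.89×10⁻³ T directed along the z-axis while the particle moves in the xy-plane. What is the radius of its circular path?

The magnetic force provides the centripetal force: |q|vB = mv²/r.
r = mv/(|q|B) = (9.109×10⁻³¹)(4.18×10⁴)/((1.602×10⁻¹⁹)(8.89×10⁻³)) ≈ 2.67×10⁻⁵ m.

r ≈ 2.67×10⁻⁵ m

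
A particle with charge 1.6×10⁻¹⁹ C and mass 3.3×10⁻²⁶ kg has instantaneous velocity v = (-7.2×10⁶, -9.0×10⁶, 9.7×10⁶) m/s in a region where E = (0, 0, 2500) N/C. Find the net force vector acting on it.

F ≈ (0, 0, 4.00×10⁻¹⁶) N

Only an electric field acts, so F = qE = (1.6×10⁻¹⁹ C)·(0, 0, 2500) = (0, 0, 4.00×10⁻¹⁶) N.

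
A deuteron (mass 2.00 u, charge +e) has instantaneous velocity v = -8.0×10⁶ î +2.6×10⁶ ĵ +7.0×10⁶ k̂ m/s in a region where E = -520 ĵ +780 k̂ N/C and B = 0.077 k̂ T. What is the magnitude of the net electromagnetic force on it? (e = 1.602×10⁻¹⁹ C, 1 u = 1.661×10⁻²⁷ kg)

v×B = (2.00×10⁵, 6.16×10⁵, 0) N/C.
E + v×B = (2.00×10⁵, 6.15×10⁵, 780) N/C.
F = q(E + v×B) = (1.602×10⁻¹⁹ C)·(2.00×10⁵, 6.15×10⁵, 780) = (3.21×10⁻¹⁴, 9.86×10⁻¹⁴, 1.25×10⁻¹⁶) N.
|F| = 1.04×10⁻¹³ N.

|F| ≈ 1.04×10⁻¹³ N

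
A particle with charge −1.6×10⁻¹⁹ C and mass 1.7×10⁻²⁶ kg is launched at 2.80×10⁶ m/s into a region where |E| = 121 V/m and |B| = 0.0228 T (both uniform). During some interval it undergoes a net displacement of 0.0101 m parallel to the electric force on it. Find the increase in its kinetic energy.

ΔKE ≈ 1.96×10⁻¹⁹ J

The magnetic force is always ⟂ v and does no work; only the electric force changes KE.
ΔKE = F_E · d = |q|E d = (1.6×10⁻¹⁹)(121)(0.0101) ≈ 1.96×10⁻¹⁹ J.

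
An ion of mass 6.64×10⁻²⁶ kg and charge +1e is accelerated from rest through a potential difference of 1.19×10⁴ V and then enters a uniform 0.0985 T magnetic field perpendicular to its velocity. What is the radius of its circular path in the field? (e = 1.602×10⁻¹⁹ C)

Acceleration: |q|V = ½mv² ⇒ v = √(2|q|V/m) = √(2·1.602×10⁻¹⁹·1.19×10⁴/6.64×10⁻²⁶) ≈ 2.396×10⁵ m/s.
In the field: r = mv/(|q|B) = (6.64×10⁻²⁶)(2.396×10⁵)/((1.602×10⁻¹⁹)(0.0985)) ≈ 1.01 m.

r ≈ 1.01 m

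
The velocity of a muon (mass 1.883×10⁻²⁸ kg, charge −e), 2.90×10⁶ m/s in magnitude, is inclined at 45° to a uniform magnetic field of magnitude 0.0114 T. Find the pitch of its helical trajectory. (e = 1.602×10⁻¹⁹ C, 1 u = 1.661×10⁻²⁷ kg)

v∥ = v cosθ = 2.90×10⁶·cos45° ≈ 2.051×10⁶ m/s.
T = 2πm/(|q|B) = 2π(1.883×10⁻²⁸)/((1.602×10⁻¹⁹)(0.0114)) ≈ 6.478×10⁻⁷ s.
pitch = v∥ T = (2.051×10⁶)(6.478×10⁻⁷) ≈ 1.33 m.

p ≈ 1.33 m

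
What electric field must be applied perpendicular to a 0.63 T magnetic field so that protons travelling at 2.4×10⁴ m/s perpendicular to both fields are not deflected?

For straight-line motion qE = qvB, so E = vB.
E = 2.4×10⁴ × 0.63 = 1.5×10⁴ V/m.

E = 1.5×10⁴ V/m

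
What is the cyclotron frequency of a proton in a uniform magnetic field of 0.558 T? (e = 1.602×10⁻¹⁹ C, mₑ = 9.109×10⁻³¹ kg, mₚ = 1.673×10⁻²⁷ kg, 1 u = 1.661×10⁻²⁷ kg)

f ≈ 8.50×10⁶ Hz

f = |q|B/(2πm).
f = (1.602×10⁻¹⁹)(0.558)/(2π·1.673×10⁻²⁷) ≈ 8.50×10⁶ Hz.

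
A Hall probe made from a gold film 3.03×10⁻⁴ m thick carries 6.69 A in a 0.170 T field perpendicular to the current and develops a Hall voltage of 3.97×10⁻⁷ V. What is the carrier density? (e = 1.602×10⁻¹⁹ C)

From V_H = IB/(n e t), n = IB/(V_H e t).
n = (6.69)(0.170)/((3.97×10⁻⁷)(1.602×10⁻¹⁹)(3.03×10⁻⁴)) ≈ 5.90×10²⁸ m⁻³.

n ≈ 5.90×10²⁸ m⁻³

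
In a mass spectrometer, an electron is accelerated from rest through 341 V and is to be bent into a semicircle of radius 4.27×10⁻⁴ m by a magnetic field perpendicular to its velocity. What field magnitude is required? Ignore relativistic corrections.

B ≈ 0.146 T

v = √(2|q|V/m) = √(2·1.602×10⁻¹⁹·341/9.109×10⁻³¹) ≈ 1.095×10⁷ m/s.
B = mv/(|q|r) = (9.109×10⁻³¹)(1.095×10⁷)/((1.602×10⁻¹⁹)(4.27×10⁻⁴)) ≈ 0.146 T.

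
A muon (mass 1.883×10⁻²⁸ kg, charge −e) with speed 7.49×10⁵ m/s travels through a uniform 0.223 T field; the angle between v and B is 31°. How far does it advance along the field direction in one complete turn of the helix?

p ≈ 0.0213 m

v∥ = v cosθ = 7.49×10⁵·cos31° ≈ 6.420×10⁵ m/s.
T = 2πm/(|q|B) = 2π(1.883×10⁻²⁸)/((1.602×10⁻¹⁹)(0.223)) ≈ 3.312×10⁻⁸ s.
pitch = v∥ T = (6.420×10⁵)(3.312×10⁻⁸) ≈ 0.0213 m.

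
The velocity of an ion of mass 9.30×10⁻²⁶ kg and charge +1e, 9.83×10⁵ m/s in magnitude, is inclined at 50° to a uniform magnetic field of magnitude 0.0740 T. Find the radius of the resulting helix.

v⊥ = v sinθ = 9.83×10⁵·sin50° ≈ 7.530×10⁵ m/s.
r = m v⊥/(|q|B) = (9.30×10⁻²⁶)(7.530×10⁵)/((1.602×10⁻¹⁹)(0.0740)) ≈ 5.91 m.

r ≈ 5.91 m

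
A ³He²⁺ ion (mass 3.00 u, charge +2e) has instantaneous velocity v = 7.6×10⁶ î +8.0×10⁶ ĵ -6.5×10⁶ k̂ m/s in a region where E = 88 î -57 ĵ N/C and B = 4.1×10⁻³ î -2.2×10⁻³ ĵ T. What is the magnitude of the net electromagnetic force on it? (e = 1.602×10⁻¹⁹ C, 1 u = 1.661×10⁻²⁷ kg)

v×B = (-1.43×10⁴, -2.67×10⁴, -4.95×10⁴) N/C.
E + v×B = (-1.42×10⁴, -2.67×10⁴, -4.95×10⁴) N/C.
F = q(E + v×B) = (3.204×10⁻¹⁹ C)·(-1.42×10⁴, -2.67×10⁴, -4.95×10⁴) = (-4.55×10⁻¹⁵, -8.56×10⁻¹⁵, -1.59×10⁻¹⁴) N.
|F| = 1.86×10⁻¹⁴ N.

|F| ≈ 1.86×10⁻¹⁴ N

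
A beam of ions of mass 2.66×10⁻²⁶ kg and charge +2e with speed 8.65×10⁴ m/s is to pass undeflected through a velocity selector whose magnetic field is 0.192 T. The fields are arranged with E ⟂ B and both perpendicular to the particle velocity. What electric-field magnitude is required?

E = 1.66×10⁴ V/m

For straight-line motion qE = qvB, so E = vB.
E = 8.65×10⁴ × 0.192 = 1.66×10⁴ V/m.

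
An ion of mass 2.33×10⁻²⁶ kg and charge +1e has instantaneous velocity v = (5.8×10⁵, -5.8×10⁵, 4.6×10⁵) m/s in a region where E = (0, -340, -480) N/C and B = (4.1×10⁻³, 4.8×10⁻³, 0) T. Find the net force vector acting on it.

v×B = (-2210, 1890, 5160) N/C.
E + v×B = (-2210, 1550, 4680) N/C.
F = q(E + v×B) = (1.602×10⁻¹⁹ C)·(-2210, 1550, 4680) = (-3.54×10⁻¹⁶, 2.48×10⁻¹⁶, 7.50×10⁻¹⁶) N.

F ≈ (-3.54×10⁻¹⁶, 2.48×10⁻¹⁶, 7.50×10⁻¹⁶) N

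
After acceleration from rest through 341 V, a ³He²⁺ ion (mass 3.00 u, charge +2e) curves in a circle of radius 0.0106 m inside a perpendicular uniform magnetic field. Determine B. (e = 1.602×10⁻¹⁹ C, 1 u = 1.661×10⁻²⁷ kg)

v = √(2|q|V/m) = √(2·3.204×10⁻¹⁹·341/4.983×10⁻²⁷) ≈ 2.094×10⁵ m/s.
B = mv/(|q|r) = (4.983×10⁻²⁷)(2.094×10⁵)/((3.204×10⁻¹⁹)(0.0106)) ≈ 0.307 T.

B ≈ 0.307 T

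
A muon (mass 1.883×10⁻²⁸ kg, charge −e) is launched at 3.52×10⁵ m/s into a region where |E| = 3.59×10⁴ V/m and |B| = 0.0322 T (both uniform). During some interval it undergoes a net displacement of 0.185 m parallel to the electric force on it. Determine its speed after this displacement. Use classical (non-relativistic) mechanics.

B does no work; ΔKE = |q|E d.
½mv_f² = ½mv₀² + |q|Ed = ½(1.883×10⁻²⁸)(3.52×10⁵)² + (1.602×10⁻¹⁹)(3.59×10⁴)(0.185) ≈ 1.167×10⁻¹⁷ J + 1.064×10⁻¹⁵ J ≈ 1.076×10⁻¹⁵ J.
v_f = √(2·1.076×10⁻¹⁵/1.883×10⁻²⁸) ≈ 3.38×10⁶ m/s.

v_f ≈ 3.38×10⁶ m/s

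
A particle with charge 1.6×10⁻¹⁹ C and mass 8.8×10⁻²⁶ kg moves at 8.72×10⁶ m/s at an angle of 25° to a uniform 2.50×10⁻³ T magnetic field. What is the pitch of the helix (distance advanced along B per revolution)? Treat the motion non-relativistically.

p ≈ 1.09×10⁴ m

v∥ = v cosθ = 8.72×10⁶·cos25° ≈ 7.903×10⁶ m/s.
T = 2πm/(|q|B) = 2π(8.8×10⁻²⁶)/((1.6×10⁻¹⁹)(2.50×10⁻³)) ≈ 1.382×10⁻³ s.
pitch = v∥ T = (7.903×10⁶)(1.382×10⁻³) ≈ 1.09×10⁴ m.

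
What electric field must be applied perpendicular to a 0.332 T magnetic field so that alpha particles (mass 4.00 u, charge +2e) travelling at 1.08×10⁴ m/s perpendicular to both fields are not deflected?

For straight-line motion qE = qvB, so E = vB.
E = 1.08×10⁴ × 0.332 = 3590 V/m.

E = 3590 V/m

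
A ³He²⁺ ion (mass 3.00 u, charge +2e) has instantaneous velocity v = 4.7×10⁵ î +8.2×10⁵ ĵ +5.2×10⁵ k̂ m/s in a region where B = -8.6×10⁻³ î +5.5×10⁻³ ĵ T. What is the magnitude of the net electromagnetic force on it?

|F| ≈ 3.53×10⁻¹⁵ N

v×B = (-2860, -4470, 9640) N/C.
F = q v×B = (3.204×10⁻¹⁹ C)·(-2860, -4470, 9640) = (-9.16×10⁻¹⁶, -1.43×10⁻¹⁵, 3.09×10⁻¹⁵) N.
|F| = 3.53×10⁻¹⁵ N.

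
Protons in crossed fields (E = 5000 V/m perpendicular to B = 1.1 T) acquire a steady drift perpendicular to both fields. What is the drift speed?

The steady drift has the magnetic force balancing the electric force, so v_d = E/B.
v_d = 5000/1.1 = 4500 m/s.

v_d ≈ 4500 m/s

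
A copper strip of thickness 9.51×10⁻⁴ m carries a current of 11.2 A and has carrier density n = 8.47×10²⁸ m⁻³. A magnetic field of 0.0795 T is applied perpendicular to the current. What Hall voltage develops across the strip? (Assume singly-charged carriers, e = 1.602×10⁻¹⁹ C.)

V_H = IB/(n e t).
V_H = (11.2)(0.0795)/((8.47×10²⁸)(1.602×10⁻¹⁹)(9.51×10⁻⁴)) ≈ 6.90×10⁻⁸ V.

V_H ≈ 6.90×10⁻⁸ V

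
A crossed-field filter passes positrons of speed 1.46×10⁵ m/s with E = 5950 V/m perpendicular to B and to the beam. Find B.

B = 0.0408 T

Balance of forces in the selector: qE = qvB ⇒ B = E/v.
B = 5950/1.46×10⁵ = 0.0408 T.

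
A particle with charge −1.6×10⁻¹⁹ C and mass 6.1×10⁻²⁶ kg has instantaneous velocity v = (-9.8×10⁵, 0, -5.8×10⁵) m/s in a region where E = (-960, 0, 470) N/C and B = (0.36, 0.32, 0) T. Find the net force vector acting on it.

F ≈ (-2.95×10⁻¹⁴, 3.34×10⁻¹⁴, 5.01×10⁻¹⁴) N

v×B = (1.86×10⁵, -2.09×10⁵, -3.14×10⁵) N/C.
E + v×B = (1.85×10⁵, -2.09×10⁵, -3.13×10⁵) N/C.
F = q(E + v×B) = (−1.6×10⁻¹⁹ C)·(1.85×10⁵, -2.09×10⁵, -3.13×10⁵) = (-2.95×10⁻¹⁴, 3.34×10⁻¹⁴, 5.01×10⁻¹⁴) N.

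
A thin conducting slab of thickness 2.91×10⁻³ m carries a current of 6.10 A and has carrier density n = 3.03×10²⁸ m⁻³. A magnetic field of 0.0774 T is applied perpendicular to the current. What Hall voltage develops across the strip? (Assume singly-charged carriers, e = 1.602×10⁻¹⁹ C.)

V_H = IB/(n e t).
V_H = (6.10)(0.0774)/((3.03×10²⁸)(1.602×10⁻¹⁹)(2.91×10⁻³)) ≈ 3.34×10⁻⁸ V.

V_H ≈ 3.34×10⁻⁸ V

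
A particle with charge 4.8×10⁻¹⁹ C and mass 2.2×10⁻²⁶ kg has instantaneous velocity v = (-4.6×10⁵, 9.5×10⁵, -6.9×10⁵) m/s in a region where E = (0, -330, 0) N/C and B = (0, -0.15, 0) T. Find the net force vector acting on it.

F ≈ (-4.97×10⁻¹⁴, -1.58×10⁻¹⁶, 3.31×10⁻¹⁴) N

v×B = (-1.04×10⁵, 0, 6.90×10⁴) N/C.
E + v×B = (-1.04×10⁵, -330, 6.90×10⁴) N/C.
F = q(E + v×B) = (4.8×10⁻¹⁹ C)·(-1.04×10⁵, -330, 6.90×10⁴) = (-4.97×10⁻¹⁴, -1.58×10⁻¹⁶, 3.31×10⁻¹⁴) N.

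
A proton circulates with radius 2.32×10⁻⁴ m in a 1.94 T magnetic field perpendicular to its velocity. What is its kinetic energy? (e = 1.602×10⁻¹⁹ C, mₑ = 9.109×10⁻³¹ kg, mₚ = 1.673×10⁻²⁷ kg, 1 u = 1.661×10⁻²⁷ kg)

KE ≈ 1.55×10⁻¹⁸ J

v = |q|Br/m, then KE = ½mv² = (qBr)²/(2m).
v = (1.602×10⁻¹⁹)(1.94)(2.32×10⁻⁴)/1.673×10⁻²⁷ ≈ 4.310×10⁴ m/s.
KE = ½(1.673×10⁻²⁷)(4.310×10⁴)² ≈ 1.55×10⁻¹⁸ J.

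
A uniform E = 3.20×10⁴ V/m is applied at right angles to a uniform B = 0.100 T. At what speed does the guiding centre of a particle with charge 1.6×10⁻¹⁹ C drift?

v_d ≈ 3.20×10⁵ m/s

The steady drift has the magnetic force balancing the electric force, so v_d = E/B.
v_d = 3.20×10⁴/0.100 = 3.20×10⁵ m/s.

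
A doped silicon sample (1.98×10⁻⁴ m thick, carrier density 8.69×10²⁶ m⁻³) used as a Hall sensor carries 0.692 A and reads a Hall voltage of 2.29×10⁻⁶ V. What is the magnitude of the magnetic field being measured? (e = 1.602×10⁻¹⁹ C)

B ≈ 0.0912 T

From V_H = IB/(n e t), B = V_H n e t / I.
B = (2.29×10⁻⁶)(8.69×10²⁶)(1.602×10⁻¹⁹)(1.98×10⁻⁴)/0.692 ≈ 0.0912 T.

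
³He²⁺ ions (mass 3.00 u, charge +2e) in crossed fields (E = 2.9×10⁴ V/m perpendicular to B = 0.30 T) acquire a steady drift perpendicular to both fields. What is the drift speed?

v_d ≈ 9.7×10⁴ m/s

In crossed fields the guiding centre drifts at v_d = |E×B|/B² = E/B, independent of charge and mass.
v_d = 2.9×10⁴/0.30 = 9.7×10⁴ m/s.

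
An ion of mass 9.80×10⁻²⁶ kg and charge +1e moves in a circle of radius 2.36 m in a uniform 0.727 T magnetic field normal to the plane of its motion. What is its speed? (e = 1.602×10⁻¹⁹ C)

From |q|vB = mv²/r, v = |q|Br/m.
v = (1.602×10⁻¹⁹)(0.727)(2.36)/9.80×10⁻²⁶ ≈ 2.80×10⁶ m/s.

v ≈ 2.80×10⁶ m/s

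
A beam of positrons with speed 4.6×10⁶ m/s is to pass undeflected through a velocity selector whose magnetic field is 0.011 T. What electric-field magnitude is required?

For straight-line motion qE = qvB, so E = vB.
E = 4.6×10⁶ × 0.011 = 5.1×10⁴ V/m.

E = 5.1×10⁴ V/m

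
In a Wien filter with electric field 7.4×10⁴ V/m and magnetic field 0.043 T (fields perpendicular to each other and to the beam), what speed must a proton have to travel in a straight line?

For undeflected motion the electric and magnetic forces balance: qE = qvB.
v = E/B = 7.4×10⁴/0.043 = 1.7×10⁶ m/s.

v = 1.7×10⁶ m/s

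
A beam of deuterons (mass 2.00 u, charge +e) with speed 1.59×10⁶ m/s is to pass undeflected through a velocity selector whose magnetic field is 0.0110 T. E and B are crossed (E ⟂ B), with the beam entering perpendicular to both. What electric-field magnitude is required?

E = 1.75×10⁴ V/m

For straight-line motion qE = qvB, so E = vB.
E = 1.59×10⁶ × 0.0110 = 1.75×10⁴ V/m.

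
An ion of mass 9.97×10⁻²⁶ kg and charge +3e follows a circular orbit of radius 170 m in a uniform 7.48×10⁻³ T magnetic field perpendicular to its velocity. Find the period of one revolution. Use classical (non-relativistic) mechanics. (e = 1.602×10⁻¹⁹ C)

T ≈ 1.74×10⁻⁴ s

The cyclotron period depends only on m, q, B: T = 2πm/(|q|B).
T = 2π(9.97×10⁻²⁶)/((4.806×10⁻¹⁹)(7.48×10⁻³)) ≈ 1.74×10⁻⁴ s.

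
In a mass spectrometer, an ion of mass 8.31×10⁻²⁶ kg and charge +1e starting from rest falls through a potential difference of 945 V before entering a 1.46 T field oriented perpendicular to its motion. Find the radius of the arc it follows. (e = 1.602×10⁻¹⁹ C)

Acceleration: |q|V = ½mv² ⇒ v = √(2|q|V/m) = √(2·1.602×10⁻¹⁹·945/8.31×10⁻²⁶) ≈ 6.036×10⁴ m/s.
In the field: r = mv/(|q|B) = (8.31×10⁻²⁶)(6.036×10⁴)/((1.602×10⁻¹⁹)(1.46)) ≈ 0.0214 m.

r ≈ 0.0214 m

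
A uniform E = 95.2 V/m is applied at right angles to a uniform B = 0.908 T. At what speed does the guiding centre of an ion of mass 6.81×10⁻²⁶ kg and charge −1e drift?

v_d ≈ 105 m/s

The steady drift has the magnetic force balancing the electric force, so v_d = E/B.
v_d = 95.2/0.908 = 105 m/s.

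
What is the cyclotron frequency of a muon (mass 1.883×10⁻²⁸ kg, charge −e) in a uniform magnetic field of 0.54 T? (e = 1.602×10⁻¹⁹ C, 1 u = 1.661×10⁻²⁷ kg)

f = |q|B/(2πm).
f = (1.602×10⁻¹⁹)(0.54)/(2π·1.883×10⁻²⁸) ≈ 7.3×10⁷ Hz.

f ≈ 7.3×10⁷ Hz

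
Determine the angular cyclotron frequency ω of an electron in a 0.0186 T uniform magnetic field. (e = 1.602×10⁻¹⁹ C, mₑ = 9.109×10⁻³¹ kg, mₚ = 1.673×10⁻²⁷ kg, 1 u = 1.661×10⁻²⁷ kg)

ω ≈ 3.27×10⁹ rad/s

ω = |q|B/m.
ω = (1.602×10⁻¹⁹)(0.0186)/9.109×10⁻³¹ ≈ 3.27×10⁹ rad/s.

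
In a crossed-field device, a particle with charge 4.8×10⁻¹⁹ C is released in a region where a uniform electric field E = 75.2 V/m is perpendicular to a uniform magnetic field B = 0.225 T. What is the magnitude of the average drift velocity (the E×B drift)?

v_d ≈ 334 m/s

The steady drift has the magnetic force balancing the electric force, so v_d = E/B.
v_d = 75.2/0.225 = 334 m/s.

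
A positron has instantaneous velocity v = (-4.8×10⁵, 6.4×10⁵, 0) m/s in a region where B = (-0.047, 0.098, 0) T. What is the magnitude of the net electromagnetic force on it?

v×B = (0, 0, -1.70×10⁴) N/C.
F = q v×B = (1.602×10⁻¹⁹ C)·(0, 0, -1.70×10⁴) = (0, 0, -2.72×10⁻¹⁵) N.
|F| = 2.72×10⁻¹⁵ N.

|F| ≈ 2.72×10⁻¹⁵ N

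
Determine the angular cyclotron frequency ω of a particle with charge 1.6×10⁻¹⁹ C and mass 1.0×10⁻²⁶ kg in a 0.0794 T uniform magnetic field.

ω = |q|B/m.
ω = (1.6×10⁻¹⁹)(0.0794)/1.0×10⁻²⁶ ≈ 1.27×10⁶ rad/s.

ω ≈ 1.27×10⁶ rad/s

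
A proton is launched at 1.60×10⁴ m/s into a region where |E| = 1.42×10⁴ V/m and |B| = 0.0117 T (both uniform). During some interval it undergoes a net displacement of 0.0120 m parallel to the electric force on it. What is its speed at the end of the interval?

v_f ≈ 1.81×10⁵ m/s

B does no work; ΔKE = |q|E d.
½mv_f² = ½mv₀² + |q|Ed = ½(1.673×10⁻²⁷)(1.60×10⁴)² + (1.602×10⁻¹⁹)(1.42×10⁴)(0.0120) ≈ 2.141×10⁻¹⁹ J + 2.730×10⁻¹⁷ J ≈ 2.751×10⁻¹⁷ J.
v_f = √(2·2.751×10⁻¹⁷/1.673×10⁻²⁷) ≈ 1.81×10⁵ m/s.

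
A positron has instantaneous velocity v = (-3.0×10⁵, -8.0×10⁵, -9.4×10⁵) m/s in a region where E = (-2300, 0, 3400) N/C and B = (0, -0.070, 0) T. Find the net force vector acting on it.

F ≈ (-1.09×10⁻¹⁴, 0, 3.91×10⁻¹⁵) N

v×B = (-6.58×10⁴, 0, 2.10×10⁴) N/C.
E + v×B = (-6.81×10⁴, 0, 2.44×10⁴) N/C.
F = q(E + v×B) = (1.602×10⁻¹⁹ C)·(-6.81×10⁴, 0, 2.44×10⁴) = (-1.09×10⁻¹⁴, 0, 3.91×10⁻¹⁵) N.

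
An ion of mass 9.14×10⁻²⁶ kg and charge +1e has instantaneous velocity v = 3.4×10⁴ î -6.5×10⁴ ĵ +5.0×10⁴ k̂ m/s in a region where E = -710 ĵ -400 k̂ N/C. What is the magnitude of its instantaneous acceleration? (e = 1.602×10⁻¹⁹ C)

|a| ≈ 1.43×10⁹ m/s²

Only an electric field acts, so F = qE = (1.602×10⁻¹⁹ C)·(0, -710, -400) = (0, -1.14×10⁻¹⁶, -6.41×10⁻¹⁷) N.
|a| = |F|/m = 1.306×10⁻¹⁶/9.14×10⁻²⁶ ≈ 1.43×10⁹ m/s².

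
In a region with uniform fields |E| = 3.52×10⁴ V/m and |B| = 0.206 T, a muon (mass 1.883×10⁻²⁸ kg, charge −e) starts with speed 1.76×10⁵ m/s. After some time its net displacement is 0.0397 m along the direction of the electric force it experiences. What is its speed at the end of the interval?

v_f ≈ 1.55×10⁶ m/s

B does no work; ΔKE = |q|E d.
½mv_f² = ½mv₀² + |q|Ed = ½(1.883×10⁻²⁸)(1.76×10⁵)² + (1.602×10⁻¹⁹)(3.52×10⁴)(0.0397) ≈ 2.916×10⁻¹⁸ J + 2.239×10⁻¹⁶ J ≈ 2.268×10⁻¹⁶ J.
v_f = √(2·2.268×10⁻¹⁶/1.883×10⁻²⁸) ≈ 1.55×10⁶ m/s.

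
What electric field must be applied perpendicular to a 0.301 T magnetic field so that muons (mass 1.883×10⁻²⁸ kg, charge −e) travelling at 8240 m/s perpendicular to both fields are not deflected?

E = 2480 V/m

For straight-line motion qE = qvB, so E = vB.
E = 8240 × 0.301 = 2480 V/m.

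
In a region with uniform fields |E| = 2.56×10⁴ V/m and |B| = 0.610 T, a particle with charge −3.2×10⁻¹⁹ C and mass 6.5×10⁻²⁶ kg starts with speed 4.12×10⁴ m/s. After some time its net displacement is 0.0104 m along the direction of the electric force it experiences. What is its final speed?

v_f ≈ 6.57×10⁴ m/s

B does no work; ΔKE = |q|E d.
½mv_f² = ½mv₀² + |q|Ed = ½(6.5×10⁻²⁶)(4.12×10⁴)² + (3.2×10⁻¹⁹)(2.56×10⁴)(0.0104) ≈ 5.517×10⁻¹⁷ J + 8.520×10⁻¹⁷ J ≈ 1.404×10⁻¹⁶ J.
v_f = √(2·1.404×10⁻¹⁶/6.5×10⁻²⁶) ≈ 6.57×10⁴ m/s.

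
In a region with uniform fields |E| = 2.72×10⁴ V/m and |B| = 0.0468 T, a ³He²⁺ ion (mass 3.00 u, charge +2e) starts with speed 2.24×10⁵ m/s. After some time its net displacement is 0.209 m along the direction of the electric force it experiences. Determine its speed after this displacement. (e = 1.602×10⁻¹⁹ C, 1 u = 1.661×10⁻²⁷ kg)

v_f ≈ 8.84×10⁵ m/s

B does no work; ΔKE = |q|E d.
½mv_f² = ½mv₀² + |q|Ed = ½(4.983×10⁻²⁷)(2.24×10⁵)² + (3.204×10⁻¹⁹)(2.72×10⁴)(0.209) ≈ 1.250×10⁻¹⁶ J + 1.821×10⁻¹⁵ J ≈ 1.946×10⁻¹⁵ J.
v_f = √(2·1.946×10⁻¹⁵/4.983×10⁻²⁷) ≈ 8.84×10⁵ m/s.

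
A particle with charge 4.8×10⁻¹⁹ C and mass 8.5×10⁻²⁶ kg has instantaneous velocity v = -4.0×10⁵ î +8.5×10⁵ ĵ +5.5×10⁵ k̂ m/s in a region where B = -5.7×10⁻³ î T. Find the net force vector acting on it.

v×B = (0, -3140, 4840) N/C.
F = q v×B = (4.8×10⁻¹⁹ C)·(0, -3140, 4840) = (0, -1.50×10⁻¹⁵, 2.33×10⁻¹⁵) N.

F ≈ (0, -1.50×10⁻¹⁵, 2.33×10⁻¹⁵) N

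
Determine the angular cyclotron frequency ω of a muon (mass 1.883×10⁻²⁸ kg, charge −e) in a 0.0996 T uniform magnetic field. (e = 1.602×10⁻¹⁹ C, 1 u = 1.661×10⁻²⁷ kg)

ω = |q|B/m.
ω = (1.602×10⁻¹⁹)(0.0996)/1.883×10⁻²⁸ ≈ 8.47×10⁷ rad/s.

ω ≈ 8.47×10⁷ rad/s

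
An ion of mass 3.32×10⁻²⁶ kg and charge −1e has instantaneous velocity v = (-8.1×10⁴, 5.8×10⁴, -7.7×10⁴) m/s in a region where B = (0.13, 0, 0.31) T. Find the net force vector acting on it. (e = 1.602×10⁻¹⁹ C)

v×B = (1.80×10⁴, 1.51×10⁴, -7540) N/C.
F = q v×B = (−1.602×10⁻¹⁹ C)·(1.80×10⁴, 1.51×10⁴, -7540) = (-2.88×10⁻¹⁵, -2.42×10⁻¹⁵, 1.21×10⁻¹⁵) N.

F ≈ (-2.88×10⁻¹⁵, -2.42×10⁻¹⁵, 1.21×10⁻¹⁵) N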